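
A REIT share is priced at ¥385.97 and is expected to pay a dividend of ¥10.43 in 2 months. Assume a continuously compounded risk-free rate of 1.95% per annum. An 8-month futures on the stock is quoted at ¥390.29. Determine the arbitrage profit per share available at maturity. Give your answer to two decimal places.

PV(dividends) I = 10.43·e^(−0.0195·2/12) = 10.3962
Fair futures F* = (S − I)·e^(rT) = (385.97 − 10.3962)·e^0.013000 = 375.5738 × 1.013085 = 380.4882
Market ¥390.29 > fair 380.4882: forward overpriced → cash-and-carry (borrow at r, buy the stock and collect the dividends, short the forward).
Profit at T = |F_mkt − F*| = |390.29 − 380.4882| = ¥9.80 per share

¥9.80 per share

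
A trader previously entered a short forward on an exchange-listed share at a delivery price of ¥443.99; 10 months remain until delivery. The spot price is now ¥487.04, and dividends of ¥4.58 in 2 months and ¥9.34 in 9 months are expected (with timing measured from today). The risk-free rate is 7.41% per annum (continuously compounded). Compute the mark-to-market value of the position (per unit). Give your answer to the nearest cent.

PV(remaining dividends) I = 4.58·e^(−0.0741·2/12) + 9.34·e^(−0.0741·9/12) = 13.3589
Current forward F = (S − I)·e^(rT) = (487.04 − 13.3589)·e^(0.0741·10/12) = 473.6811 × 1.063696 = 503.8527
Value (long) = (F − K)·e^(−rT) = (503.8527 − 443.99) × 0.940118 = 56.2780
Short position value = −(long value) = -¥56.28

-¥56.28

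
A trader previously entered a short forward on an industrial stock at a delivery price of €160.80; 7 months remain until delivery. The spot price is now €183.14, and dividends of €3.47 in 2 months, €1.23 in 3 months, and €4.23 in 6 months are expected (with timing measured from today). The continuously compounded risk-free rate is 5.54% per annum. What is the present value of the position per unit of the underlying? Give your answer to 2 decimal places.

-€18.69

PV(remaining dividends) I = 3.47·e^(−0.0554·2/12) + 1.23·e^(−0.0554·3/12) + 4.23·e^(−0.0554·6/12) = 8.7656
Current forward F = (S − I)·e^(rT) = (183.14 − 8.7656)·e^(0.0554·7/12) = 174.3744 × 1.032845 = 180.1017
Value (long) = (F − K)·e^(−rT) = (180.1017 − 160.80) × 0.968200 = 18.6879
Short position value = −(long value) = -€18.69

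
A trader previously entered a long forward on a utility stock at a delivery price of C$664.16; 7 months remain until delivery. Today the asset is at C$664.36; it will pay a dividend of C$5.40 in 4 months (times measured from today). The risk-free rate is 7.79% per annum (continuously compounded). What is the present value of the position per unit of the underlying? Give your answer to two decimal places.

PV(remaining dividends) I = 5.40·e^(−0.0779·4/12) = 5.2616
Current forward F = (S − I)·e^(rT) = (664.36 − 5.2616)·e^(0.0779·7/12) = 659.0984 × 1.046490 = 689.7399
Value (long) = (F − K)·e^(−rT) = (689.7399 − 664.16) × 0.955575 = 24.4435
Value = C$24.44

C$24.44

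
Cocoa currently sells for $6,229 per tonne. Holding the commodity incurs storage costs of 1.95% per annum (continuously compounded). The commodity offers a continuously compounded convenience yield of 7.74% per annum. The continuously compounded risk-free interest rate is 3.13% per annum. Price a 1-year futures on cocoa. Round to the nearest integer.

$6,065 per tonne

Net carry = r + u − y = 0.0313 + 0.0195 − 0.0774 = -0.0266
F = S·e^((r+u−y)T) = 6229 · e^(-0.0266 × 1) = 6229 · e^-0.026600
= 6229 × 0.973751 = $6,065 per tonne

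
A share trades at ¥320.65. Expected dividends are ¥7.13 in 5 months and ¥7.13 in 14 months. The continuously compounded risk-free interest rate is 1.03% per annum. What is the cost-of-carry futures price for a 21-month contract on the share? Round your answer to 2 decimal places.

¥312.08

PV(dividends) I = 7.13·e^(−0.0103·5/12) + 7.13·e^(−0.0103·14/12)
I = 7.0995 + 7.0448 = 14.1443
F = (S − I)·e^(rT) = (320.65 − 14.1443) · e^(0.0103·21/12)
= 306.5057 · e^0.018025 = 306.5057 × 1.018188 = ¥312.08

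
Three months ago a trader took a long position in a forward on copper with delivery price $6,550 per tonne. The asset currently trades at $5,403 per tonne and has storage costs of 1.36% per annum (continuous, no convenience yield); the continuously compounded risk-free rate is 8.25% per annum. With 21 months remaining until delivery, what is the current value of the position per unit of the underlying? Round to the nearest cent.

-$136.30 per tonne

Current fair forward for the remaining 21 months: F = S·e^((r + u)·T), (r + u) = 0.0825 + 0.0136 = 0.0961
F = 5403 · e^(0.0961 × 21/12) = 5403 × 1.18314364 = 6392.5251
Value of long forward = (F − K)·e^(−rT) = (6392.5251 − 6550) · e^(−0.0825·21/12)
= -157.4749 × 0.86556310 = -136.30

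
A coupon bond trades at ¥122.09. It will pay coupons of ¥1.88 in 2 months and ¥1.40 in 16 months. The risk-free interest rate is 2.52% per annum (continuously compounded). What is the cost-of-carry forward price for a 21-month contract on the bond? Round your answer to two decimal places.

PV(coupons) I = 1.88·e^(−0.0252·2/12) + 1.40·e^(−0.0252·16/12)
I = 1.8721 + 1.3537 = 3.2258
F = (S − I)·e^(rT) = (122.09 − 3.2258) · e^(0.0252·21/12)
= 118.8642 · e^0.044100 = 118.8642 × 1.045087 = ¥124.22

¥124.22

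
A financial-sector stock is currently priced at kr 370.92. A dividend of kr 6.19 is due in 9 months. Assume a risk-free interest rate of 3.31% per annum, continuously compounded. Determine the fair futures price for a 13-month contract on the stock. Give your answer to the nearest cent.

kr 378.20

PV(dividends) I = 6.19·e^(−0.0331·9/12)
I = 6.0382
F = (S − I)·e^(rT) = (370.92 − 6.0382) · e^(0.0331·13/12)
= 364.8818 · e^0.035858 = 364.8818 × 1.036509 = kr 378.20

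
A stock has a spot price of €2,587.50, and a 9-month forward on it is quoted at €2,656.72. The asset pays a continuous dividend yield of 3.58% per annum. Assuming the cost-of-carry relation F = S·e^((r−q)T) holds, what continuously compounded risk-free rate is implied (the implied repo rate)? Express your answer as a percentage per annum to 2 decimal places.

7.10%

From F = S·e^((r−q)T): (r − q) = ln(F/S)/T
ln(2656.72/2587.50) = ln(1.026752) = 0.026400
(r − q) = 0.026400 / (9/12) = 0.035200
r = ln(F/S)/T + q = 0.035200 + 0.0358 = 0.071000
r = 7.10%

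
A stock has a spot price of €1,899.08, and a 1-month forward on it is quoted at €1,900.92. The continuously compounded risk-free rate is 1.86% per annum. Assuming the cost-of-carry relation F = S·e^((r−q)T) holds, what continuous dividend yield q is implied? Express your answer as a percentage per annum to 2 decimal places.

From F = S·e^((r−q)T): (r − q) = ln(F/S)/T
ln(1900.92/1899.08) = ln(1.000969) = 0.000969
(r − q) = 0.000969 / (1/12) = 0.011628
q = r − ln(F/S)/T = 0.0186 − 0.011628 = 0.006972
q = 0.70%

0.70%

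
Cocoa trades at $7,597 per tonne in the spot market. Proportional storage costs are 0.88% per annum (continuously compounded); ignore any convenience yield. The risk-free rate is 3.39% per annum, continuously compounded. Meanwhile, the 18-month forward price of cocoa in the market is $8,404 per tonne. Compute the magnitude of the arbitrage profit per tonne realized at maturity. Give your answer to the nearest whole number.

Fair forward: F* = S·e^(carry·T), with carry = (r + u) = 0.0339 + 0.0088 = 0.0427
F* = 7597 · e^(0.0427 × 18/12) = 7597 · e^0.064050 = 7597 × 1.066146 = $8099.5112
Market $8404 > fair $8099.5112: forward overpriced → cash-and-carry (buy spot, short the forward).
At maturity, profit = |F_mkt − F*| = |8404 − 8099.5112| = $304 per tonne

$304 per tonne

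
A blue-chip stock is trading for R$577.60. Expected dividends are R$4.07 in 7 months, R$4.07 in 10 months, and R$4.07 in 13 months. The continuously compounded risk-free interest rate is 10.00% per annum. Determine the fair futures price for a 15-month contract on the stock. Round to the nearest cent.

PV(dividends) I = 4.07·e^(−0.1000·7/12) + 4.07·e^(−0.1000·10/12) + 4.07·e^(−0.1000·13/12)
I = 3.8394 + 3.7446 + 3.6521 = 11.2361
F = (S − I)·e^(rT) = (577.60 − 11.2361) · e^(0.1000·15/12)
= 566.3639 · e^0.125000 = 566.3639 × 1.133148 = R$641.77

R$641.77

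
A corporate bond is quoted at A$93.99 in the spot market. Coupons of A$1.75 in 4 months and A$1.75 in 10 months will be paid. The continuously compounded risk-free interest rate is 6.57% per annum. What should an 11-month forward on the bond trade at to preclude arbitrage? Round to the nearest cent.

A$96.25

PV(coupons) I = 1.75·e^(−0.0657·4/12) + 1.75·e^(−0.0657·10/12)
I = 1.7121 + 1.6568 = 3.3689
F = (S − I)·e^(rT) = (93.99 − 3.3689) · e^(0.0657·11/12)
= 90.6211 · e^0.060225 = 90.6211 × 1.062075 = A$96.25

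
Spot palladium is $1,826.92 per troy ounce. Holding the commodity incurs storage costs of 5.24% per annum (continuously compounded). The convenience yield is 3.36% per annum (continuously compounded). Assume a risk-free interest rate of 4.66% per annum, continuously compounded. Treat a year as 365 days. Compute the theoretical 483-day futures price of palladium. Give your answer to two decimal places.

$1,992.07 per troy ounce

Net carry = r + u − y = 0.0466 + 0.0524 − 0.0336 = 0.0654
F = S·e^((r+u−y)T) = 1826.92 · e^(0.0654 × 483/365) = 1826.92 · e^0.08654301
= 1826.92 × 1.09039826 = $1,992.07 per troy ounce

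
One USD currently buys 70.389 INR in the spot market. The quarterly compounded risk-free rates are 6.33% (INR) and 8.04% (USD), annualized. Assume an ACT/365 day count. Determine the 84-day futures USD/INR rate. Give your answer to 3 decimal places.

By covered interest parity, F = S · (1+r_INR/4)^(4T) / (1+r_USD/4)^(4T)
= 70.389 × 1.014559 / 1.018488 = 70.389 × 0.996142
F = 70.117 INR per USD

70.117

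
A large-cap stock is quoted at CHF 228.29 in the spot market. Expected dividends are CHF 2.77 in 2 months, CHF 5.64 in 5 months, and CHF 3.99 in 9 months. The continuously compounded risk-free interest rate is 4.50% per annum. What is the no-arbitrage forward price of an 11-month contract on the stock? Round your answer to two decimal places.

CHF 225.25

PV(dividends) I = 2.77·e^(−0.0450·2/12) + 5.64·e^(−0.0450·5/12) + 3.99·e^(−0.0450·9/12)
I = 2.7493 + 5.5352 + 3.8576 = 12.1421
F = (S − I)·e^(rT) = (228.29 − 12.1421) · e^(0.0450·11/12)
= 216.1479 · e^0.041250 = 216.1479 × 1.042113 = CHF 225.25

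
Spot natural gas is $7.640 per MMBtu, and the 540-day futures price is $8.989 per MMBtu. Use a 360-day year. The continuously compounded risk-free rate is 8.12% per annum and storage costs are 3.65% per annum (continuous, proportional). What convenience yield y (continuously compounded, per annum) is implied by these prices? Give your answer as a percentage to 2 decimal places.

0.93%

F = S·e^((r+u−y)T) ⇒ (r+u−y) = ln(F/S)/T
ln(8.989/7.640) = 0.162604; /T ⇒ 0.108403
y = r + u − ln(F/S)/T = 0.0812 + 0.0365 − 0.108403 = 0.009297
y = 0.93%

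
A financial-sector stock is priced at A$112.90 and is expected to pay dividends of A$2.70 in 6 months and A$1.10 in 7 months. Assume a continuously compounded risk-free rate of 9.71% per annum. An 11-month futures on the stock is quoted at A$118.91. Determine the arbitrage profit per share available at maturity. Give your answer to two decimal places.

A$0.55 per share

PV(dividends) I = 2.70·e^(−0.0971·6/12) + 1.10·e^(−0.0971·7/12) = 3.6115
Fair futures F* = (S − I)·e^(rT) = (112.90 − 3.6115)·e^0.089008 = 109.2885 × 1.093089 = 119.4621
Market A$118.91 < fair 119.4621: forward underpriced → reverse cash-and-carry (short the stock, invest proceeds at r, pay the dividends, go long the forward).
Profit at T = |F_mkt − F*| = |118.91 − 119.4621| = A$0.55 per share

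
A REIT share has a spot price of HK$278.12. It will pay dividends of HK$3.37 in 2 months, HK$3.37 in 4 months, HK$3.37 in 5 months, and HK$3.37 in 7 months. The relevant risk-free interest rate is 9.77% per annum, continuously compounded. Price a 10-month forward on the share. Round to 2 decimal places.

HK$287.61

PV(dividends) I = 3.37·e^(−0.0977·2/12) + 3.37·e^(−0.0977·4/12) + 3.37·e^(−0.0977·5/12) + 3.37·e^(−0.0977·7/12)
I = 3.3156 + 3.2620 + 3.2356 + 3.1833 = 12.9965
F = (S − I)·e^(rT) = (278.12 − 12.9965) · e^(0.0977·10/12)
= 265.1235 · e^0.081417 = 265.1235 × 1.084823 = HK$287.61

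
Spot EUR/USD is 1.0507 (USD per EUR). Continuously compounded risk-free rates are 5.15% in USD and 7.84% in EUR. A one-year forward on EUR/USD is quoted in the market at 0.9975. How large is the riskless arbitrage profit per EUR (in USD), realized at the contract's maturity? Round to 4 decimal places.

Fair forward: F* = S·e^(carry·T), with carry = (r_USD − r_EUR) = 0.0515 − 0.0784 = -0.0269
F* = 1.0507 · e^(-0.0269 × 12/12) = 1.0507 · e^-0.026900 = 1.0507 × 0.973459 = 1.0228
Market 0.9975 < fair 1.0228: forward underpriced → reverse cash-and-carry (short spot, go long the forward).
At maturity, profit = |F_mkt − F*| = |0.9975 − 1.0228| = 0.0253 per EUR (in USD)

0.0253 per EUR (in USD)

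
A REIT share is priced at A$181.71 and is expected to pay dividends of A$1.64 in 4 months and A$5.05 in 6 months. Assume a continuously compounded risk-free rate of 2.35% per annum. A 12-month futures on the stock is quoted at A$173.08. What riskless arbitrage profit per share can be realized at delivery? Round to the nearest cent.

A$6.18 per share

PV(dividends) I = 1.64·e^(−0.0235·4/12) + 5.05·e^(−0.0235·6/12) = 6.6182
Fair futures F* = (S − I)·e^(rT) = (181.71 − 6.6182)·e^0.023500 = 175.0918 × 1.023778 = 179.2551
Market A$173.08 < fair 179.2551: forward underpriced → reverse cash-and-carry (short the stock, invest proceeds at r, pay the dividends, go long the forward).
Profit at T = |F_mkt − F*| = |173.08 − 179.2551| = A$6.18 per share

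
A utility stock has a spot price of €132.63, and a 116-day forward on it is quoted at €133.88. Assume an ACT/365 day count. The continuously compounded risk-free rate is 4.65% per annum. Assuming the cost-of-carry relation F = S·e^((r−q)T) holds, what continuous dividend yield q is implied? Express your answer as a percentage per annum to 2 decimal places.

From F = S·e^((r−q)T): (r − q) = ln(F/S)/T
ln(133.88/132.63) = ln(1.009425) = 0.009381
(r − q) = 0.009381 / (116/365) = 0.029518
q = r − ln(F/S)/T = 0.0465 − 0.029518 = 0.016982
q = 1.70%

1.70%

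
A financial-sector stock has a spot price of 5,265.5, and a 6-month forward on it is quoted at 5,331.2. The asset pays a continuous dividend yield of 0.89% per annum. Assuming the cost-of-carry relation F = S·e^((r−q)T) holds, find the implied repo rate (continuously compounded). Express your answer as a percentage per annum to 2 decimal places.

3.37%

From F = S·e^((r−q)T): (r − q) = ln(F/S)/T
ln(5331.2/5265.5) = ln(1.012477) = 0.012400
(r − q) = 0.012400 / (6/12) = 0.024800
r = ln(F/S)/T + q = 0.024800 + 0.0089 = 0.033700
r = 3.37%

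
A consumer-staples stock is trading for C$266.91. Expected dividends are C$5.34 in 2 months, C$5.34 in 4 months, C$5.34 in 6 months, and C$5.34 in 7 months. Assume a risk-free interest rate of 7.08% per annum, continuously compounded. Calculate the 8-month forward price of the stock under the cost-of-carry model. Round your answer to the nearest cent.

PV(dividends) I = 5.34·e^(−0.0708·2/12) + 5.34·e^(−0.0708·4/12) + 5.34·e^(−0.0708·6/12) + 5.34·e^(−0.0708·7/12)
I = 5.2774 + 5.2155 + 5.1543 + 5.1240 = 20.7712
F = (S − I)·e^(rT) = (266.91 − 20.7712) · e^(0.0708·8/12)
= 246.1388 · e^0.047200 = 246.1388 × 1.048332 = C$258.04

C$258.04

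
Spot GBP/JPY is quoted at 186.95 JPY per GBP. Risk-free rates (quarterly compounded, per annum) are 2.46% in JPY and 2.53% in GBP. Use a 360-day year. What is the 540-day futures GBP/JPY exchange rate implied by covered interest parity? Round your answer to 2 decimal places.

186.76

By covered interest parity, F = S · (1+r_JPY/4)^(4T) / (1+r_GBP/4)^(4T)
= 186.95 × 1.037472 / 1.038555 = 186.95 × 0.998957
F = 186.76 JPY per GBP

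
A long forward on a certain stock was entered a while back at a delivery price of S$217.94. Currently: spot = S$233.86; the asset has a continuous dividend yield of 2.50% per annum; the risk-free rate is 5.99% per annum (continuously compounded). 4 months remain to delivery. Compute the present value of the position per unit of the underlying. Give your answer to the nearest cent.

S$18.29

Current fair forward for the remaining 4 months: F = S·e^((r − q)·T), (r − q) = 0.0599 − 0.0250 = 0.0349
F = 233.86 · e^(0.0349 × 4/12) = 233.86 × 1.011701 = 236.5964
Value of long forward = (F − K)·e^(−rT) = (236.5964 − 217.94) · e^(−0.0599·4/12)
= 18.6564 × 0.980231 = 18.29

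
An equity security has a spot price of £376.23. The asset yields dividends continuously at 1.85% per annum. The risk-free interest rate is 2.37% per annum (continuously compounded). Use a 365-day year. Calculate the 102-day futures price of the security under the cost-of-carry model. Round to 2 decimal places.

£376.78

F = S·e^((r − q)T) = 376.23 · e^((0.0237 − 0.0185) × 102/365)
= 376.23 · e^0.001453 = 376.23 × 1.001454
F = £376.78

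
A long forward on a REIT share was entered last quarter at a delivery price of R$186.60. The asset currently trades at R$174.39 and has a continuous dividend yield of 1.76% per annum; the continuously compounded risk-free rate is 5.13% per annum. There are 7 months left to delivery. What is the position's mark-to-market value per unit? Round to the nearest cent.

-R$8.49

Current fair forward for the remaining 7 months: F = S·e^((r − q)·T), (r − q) = 0.0513 − 0.0176 = 0.0337
F = 174.39 · e^(0.0337 × 7/12) = 174.39 × 1.019853 = 177.8522
Value of long forward = (F − K)·e^(−rT) = (177.8522 − 186.60) · e^(−0.0513·7/12)
= -8.7478 × 0.970518 = -8.49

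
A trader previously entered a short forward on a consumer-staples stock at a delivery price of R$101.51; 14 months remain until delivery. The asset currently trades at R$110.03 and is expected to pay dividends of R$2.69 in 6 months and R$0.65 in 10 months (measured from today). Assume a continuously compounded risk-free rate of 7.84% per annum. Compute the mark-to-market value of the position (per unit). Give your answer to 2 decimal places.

-R$14.20

PV(remaining dividends) I = 2.69·e^(−0.0784·6/12) + 0.65·e^(−0.0784·10/12) = 3.1955
Current forward F = (S − I)·e^(rT) = (110.03 − 3.1955)·e^(0.0784·14/12) = 106.8345 × 1.095780 = 117.0671
Value (long) = (F − K)·e^(−rT) = (117.0671 − 101.51) × 0.912592 = 14.1973
Short position value = −(long value) = -R$14.20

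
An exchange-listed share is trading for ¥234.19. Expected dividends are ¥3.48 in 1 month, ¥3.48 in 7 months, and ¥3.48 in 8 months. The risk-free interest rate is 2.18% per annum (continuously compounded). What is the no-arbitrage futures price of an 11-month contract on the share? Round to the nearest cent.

¥228.37

PV(dividends) I = 3.48·e^(−0.0218·1/12) + 3.48·e^(−0.0218·7/12) + 3.48·e^(−0.0218·8/12)
I = 3.4737 + 3.4360 + 3.4298 = 10.3395
F = (S − I)·e^(rT) = (234.19 − 10.3395) · e^(0.0218·11/12)
= 223.8505 · e^0.019983 = 223.8505 × 1.020184 = ¥228.37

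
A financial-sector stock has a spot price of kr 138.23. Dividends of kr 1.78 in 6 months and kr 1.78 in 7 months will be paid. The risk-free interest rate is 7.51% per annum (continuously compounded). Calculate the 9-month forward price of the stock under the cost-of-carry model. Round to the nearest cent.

PV(dividends) I = 1.78·e^(−0.0751·6/12) + 1.78·e^(−0.0751·7/12)
I = 1.7144 + 1.7037 = 3.4181
F = (S − I)·e^(rT) = (138.23 − 3.4181) · e^(0.0751·9/12)
= 134.8119 · e^0.056325 = 134.8119 × 1.057941 = kr 142.62

kr 142.62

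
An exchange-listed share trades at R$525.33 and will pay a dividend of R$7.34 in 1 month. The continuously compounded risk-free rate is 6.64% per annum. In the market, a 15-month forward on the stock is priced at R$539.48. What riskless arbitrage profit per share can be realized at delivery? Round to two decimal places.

PV(dividends) I = 7.34·e^(−0.0664·1/12) = 7.2995
Fair forward F* = (S − I)·e^(rT) = (525.33 − 7.2995)·e^0.083000 = 518.0305 × 1.086542 = 562.8619
Market R$539.48 < fair 562.8619: forward underpriced → reverse cash-and-carry (short the stock, invest proceeds at r, pay the dividends, go long the forward).
Profit at T = |F_mkt − F*| = |539.48 − 562.8619| = R$23.38 per share

R$23.38 per share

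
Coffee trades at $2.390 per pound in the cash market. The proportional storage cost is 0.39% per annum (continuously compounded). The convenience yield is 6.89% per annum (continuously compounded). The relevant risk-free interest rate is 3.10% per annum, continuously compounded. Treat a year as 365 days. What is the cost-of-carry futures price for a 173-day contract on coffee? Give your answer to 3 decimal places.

$2.352 per pound

Net carry = r + u − y = 0.0310 + 0.0039 − 0.0689 = -0.0340
F = S·e^((r+u−y)T) = 2.390 · e^(-0.0340 × 173/365) = 2.390 · e^-0.016115
= 2.390 × 0.984014 = $2.352 per pound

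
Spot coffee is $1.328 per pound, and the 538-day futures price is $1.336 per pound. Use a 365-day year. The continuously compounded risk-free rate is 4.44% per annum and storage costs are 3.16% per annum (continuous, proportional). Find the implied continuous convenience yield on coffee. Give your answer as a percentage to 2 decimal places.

7.19%

F = S·e^((r+u−y)T) ⇒ (r+u−y) = ln(F/S)/T
ln(1.336/1.328) = 0.006006; /T ⇒ 0.004075
y = r + u − ln(F/S)/T = 0.0444 + 0.0316 − 0.004075 = 0.071925
y = 7.19%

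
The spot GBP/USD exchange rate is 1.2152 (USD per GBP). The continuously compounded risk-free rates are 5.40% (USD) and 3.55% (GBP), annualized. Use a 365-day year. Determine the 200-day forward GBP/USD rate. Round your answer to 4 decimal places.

F = S·e^((r_USD − r_GBP)T) = 1.2152 · e^((0.0540 − 0.0355) × 200/365)
= 1.2152 · e^0.010137 = 1.2152 × 1.010189
F = 1.2276 USD per GBP

1.2276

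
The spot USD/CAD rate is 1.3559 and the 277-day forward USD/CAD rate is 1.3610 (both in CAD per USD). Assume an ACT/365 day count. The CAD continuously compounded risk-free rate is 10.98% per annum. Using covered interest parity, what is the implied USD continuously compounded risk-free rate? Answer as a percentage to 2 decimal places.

F = S·e^((r_CAD − r_USD)T) ⇒ r_USD = r_CAD − ln(F/S)/T
ln(1.3610/1.3559) = 0.003754; /(277/365) = 0.004947
r_USD = 0.1098 − 0.004947 = 0.104853
r_USD = 10.49%

10.49%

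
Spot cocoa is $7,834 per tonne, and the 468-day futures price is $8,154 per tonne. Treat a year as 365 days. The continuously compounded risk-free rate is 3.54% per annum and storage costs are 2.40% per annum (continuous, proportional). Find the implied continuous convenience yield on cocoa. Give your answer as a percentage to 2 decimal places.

2.82%

F = S·e^((r+u−y)T) ⇒ (r+u−y) = ln(F/S)/T
ln(8154/7834) = 0.040035; /T ⇒ 0.031224
y = r + u − ln(F/S)/T = 0.0354 + 0.0240 − 0.031224 = 0.028176
y = 2.82%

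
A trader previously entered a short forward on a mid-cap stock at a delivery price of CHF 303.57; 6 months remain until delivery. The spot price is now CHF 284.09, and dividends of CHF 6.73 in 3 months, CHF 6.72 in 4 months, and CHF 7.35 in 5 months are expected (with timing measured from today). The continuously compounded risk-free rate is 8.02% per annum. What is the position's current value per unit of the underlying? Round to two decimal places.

CHF 27.80

PV(remaining dividends) I = 6.73·e^(−0.0802·3/12) + 6.72·e^(−0.0802·4/12) + 7.35·e^(−0.0802·5/12) = 20.2476
Current forward F = (S − I)·e^(rT) = (284.09 − 20.2476)·e^(0.0802·6/12) = 263.8424 × 1.040915 = 274.6375
Value (long) = (F − K)·e^(−rT) = (274.6375 − 303.57) × 0.960693 = -27.7953
Short position value = −(long value) = CHF 27.80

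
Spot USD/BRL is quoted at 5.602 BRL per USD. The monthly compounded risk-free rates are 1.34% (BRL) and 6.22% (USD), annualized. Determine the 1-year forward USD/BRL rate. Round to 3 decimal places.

5.336

By covered interest parity, F = S · (1+r_BRL/12)^(12T) / (1+r_USD/12)^(12T)
= 5.602 × 1.013483 / 1.064004 = 5.602 × 0.952518
F = 5.336 BRL per USD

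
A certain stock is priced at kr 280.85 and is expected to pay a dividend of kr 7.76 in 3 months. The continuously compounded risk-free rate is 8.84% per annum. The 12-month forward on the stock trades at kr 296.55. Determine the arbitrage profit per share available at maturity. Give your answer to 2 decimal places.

kr 1.97 per share

PV(dividends) I = 7.76·e^(−0.0884·3/12) = 7.5904
Fair forward F* = (S − I)·e^(rT) = (280.85 − 7.5904)·e^0.088400 = 273.2596 × 1.092425 = 298.5156
Market kr 296.55 < fair 298.5156: forward underpriced → reverse cash-and-carry (short the stock, invest proceeds at r, pay the dividends, go long the forward).
Profit at T = |F_mkt − F*| = |296.55 − 298.5156| = kr 1.97 per share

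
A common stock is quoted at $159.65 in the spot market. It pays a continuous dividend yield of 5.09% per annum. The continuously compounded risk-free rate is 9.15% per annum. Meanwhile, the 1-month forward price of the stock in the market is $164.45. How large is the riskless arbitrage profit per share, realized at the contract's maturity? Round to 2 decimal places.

$4.26 per share

Fair forward: F* = S·e^(carry·T), with carry = (r − q) = 0.0915 − 0.0509 = 0.0406
F* = 159.65 · e^(0.0406 × 1/12) = 159.65 · e^0.003383 = 159.65 × 1.003389 = $160.1911
Market $164.45 > fair $160.1911: forward overpriced → cash-and-carry (buy spot, short the forward).
At maturity, profit = |F_mkt − F*| = |164.45 − 160.1911| = $4.26 per share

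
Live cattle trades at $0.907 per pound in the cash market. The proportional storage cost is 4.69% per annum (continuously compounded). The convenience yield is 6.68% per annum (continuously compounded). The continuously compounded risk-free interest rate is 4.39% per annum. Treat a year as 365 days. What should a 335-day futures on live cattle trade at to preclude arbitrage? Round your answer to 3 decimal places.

Net carry = r + u − y = 0.0439 + 0.0469 − 0.0668 = 0.0240
F = S·e^((r+u−y)T) = 0.907 · e^(0.0240 × 335/365) = 0.907 · e^0.022027
= 0.907 × 1.022271 = $0.927 per pound

$0.927 per pound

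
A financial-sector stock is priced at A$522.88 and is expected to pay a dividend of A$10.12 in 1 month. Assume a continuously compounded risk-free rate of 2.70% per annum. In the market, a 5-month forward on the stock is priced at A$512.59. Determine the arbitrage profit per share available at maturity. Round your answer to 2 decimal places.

A$5.99 per share

PV(dividends) I = 10.12·e^(−0.0270·1/12) = 10.0973
Fair forward F* = (S − I)·e^(rT) = (522.88 − 10.0973)·e^0.011250 = 512.7827 × 1.011314 = 518.5843
Market A$512.59 < fair 518.5843: forward underpriced → reverse cash-and-carry (short the stock, invest proceeds at r, pay the dividends, go long the forward).
Profit at T = |F_mkt − F*| = |512.59 − 518.5843| = A$5.99 per share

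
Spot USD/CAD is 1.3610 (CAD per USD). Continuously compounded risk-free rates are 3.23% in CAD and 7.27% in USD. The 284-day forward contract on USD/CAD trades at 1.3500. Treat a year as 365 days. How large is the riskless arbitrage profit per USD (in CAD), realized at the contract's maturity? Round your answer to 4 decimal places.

0.0311 per USD (in CAD)

Fair forward: F* = S·e^(carry·T), with carry = (r_CAD − r_USD) = 0.0323 − 0.0727 = -0.0404
F* = 1.3610 · e^(-0.0404 × 284/365) = 1.3610 · e^-0.031435 = 1.3610 × 0.969054 = 1.3189
Market 1.3500 > fair 1.3189: forward overpriced → cash-and-carry (buy spot, short the forward).
At maturity, profit = |F_mkt − F*| = |1.3500 − 1.3189| = 0.0311 per USD (in CAD)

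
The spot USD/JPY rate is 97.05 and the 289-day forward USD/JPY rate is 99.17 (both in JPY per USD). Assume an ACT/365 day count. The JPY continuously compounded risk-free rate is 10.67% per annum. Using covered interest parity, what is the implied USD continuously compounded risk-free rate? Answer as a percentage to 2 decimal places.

F = S·e^((r_JPY − r_USD)T) ⇒ r_USD = r_JPY − ln(F/S)/T
ln(99.17/97.05) = 0.021609; /(289/365) = 0.027292
r_USD = 0.1067 − 0.027292 = 0.079408
r_USD = 7.94%

7.94%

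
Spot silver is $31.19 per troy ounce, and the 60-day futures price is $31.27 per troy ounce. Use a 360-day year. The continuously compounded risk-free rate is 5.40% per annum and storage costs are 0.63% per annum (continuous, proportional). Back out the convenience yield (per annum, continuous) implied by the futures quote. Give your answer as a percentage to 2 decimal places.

4.49%

F = S·e^((r+u−y)T) ⇒ (r+u−y) = ln(F/S)/T
ln(31.27/31.19) = 0.002562; /T ⇒ 0.015372
y = r + u − ln(F/S)/T = 0.0540 + 0.0063 − 0.015372 = 0.044928
y = 4.49%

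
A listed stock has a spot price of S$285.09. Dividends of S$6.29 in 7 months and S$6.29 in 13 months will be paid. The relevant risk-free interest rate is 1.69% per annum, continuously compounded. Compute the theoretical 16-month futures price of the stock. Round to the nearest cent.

PV(dividends) I = 6.29·e^(−0.0169·7/12) + 6.29·e^(−0.0169·13/12)
I = 6.2283 + 6.1759 = 12.4042
F = (S − I)·e^(rT) = (285.09 − 12.4042) · e^(0.0169·16/12)
= 272.6858 · e^0.022533 = 272.6858 × 1.022789 = S$278.90

S$278.90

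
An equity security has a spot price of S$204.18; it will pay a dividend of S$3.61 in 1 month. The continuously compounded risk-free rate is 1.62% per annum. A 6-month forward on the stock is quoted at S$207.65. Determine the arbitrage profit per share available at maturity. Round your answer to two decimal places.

S$5.44 per share

PV(dividends) I = 3.61·e^(−0.0162·1/12) = 3.6051
Fair forward F* = (S − I)·e^(rT) = (204.18 − 3.6051)·e^0.008100 = 200.5749 × 1.008133 = 202.2062
Market S$207.65 > fair 202.2062: forward overpriced → cash-and-carry (borrow at r, buy the stock and collect the dividends, short the forward).
Profit at T = |F_mkt − F*| = |207.65 − 202.2062| = S$5.44 per share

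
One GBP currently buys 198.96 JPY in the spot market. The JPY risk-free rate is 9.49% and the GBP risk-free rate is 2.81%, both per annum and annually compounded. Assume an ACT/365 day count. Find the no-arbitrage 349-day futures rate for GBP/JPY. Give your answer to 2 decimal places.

By covered interest parity, F = S · (1+r_JPY)^T / (1+r_GBP)^T
= 198.96 × 1.090557 / 1.026852 = 198.96 × 1.062039
F = 211.30 JPY per GBP

211.30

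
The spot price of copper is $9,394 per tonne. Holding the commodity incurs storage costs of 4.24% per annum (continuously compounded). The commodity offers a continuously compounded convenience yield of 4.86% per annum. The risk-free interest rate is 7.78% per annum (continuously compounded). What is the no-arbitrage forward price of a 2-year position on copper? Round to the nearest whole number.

$10,840 per tonne

Net carry = r + u − y = 0.0778 + 0.0424 − 0.0486 = 0.0716
F = S·e^((r+u−y)T) = 9394 · e^(0.0716 × 2) = 9394 · e^0.143200
= 9394 × 1.153961 = $10,840 per tonne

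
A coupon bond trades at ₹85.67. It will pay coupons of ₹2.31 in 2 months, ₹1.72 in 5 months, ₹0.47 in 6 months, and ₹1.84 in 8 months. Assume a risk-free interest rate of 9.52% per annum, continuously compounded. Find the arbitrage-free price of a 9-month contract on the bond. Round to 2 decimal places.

PV(coupons) I = 2.31·e^(−0.0952·2/12) + 1.72·e^(−0.0952·5/12) + 0.47·e^(−0.0952·6/12) + 1.84·e^(−0.0952·8/12)
I = 2.2736 + 1.6531 + 0.4482 + 1.7268 = 6.1017
F = (S − I)·e^(rT) = (85.67 − 6.1017) · e^(0.0952·9/12)
= 79.5683 · e^0.071400 = 79.5683 × 1.074011 = ₹85.46

₹85.46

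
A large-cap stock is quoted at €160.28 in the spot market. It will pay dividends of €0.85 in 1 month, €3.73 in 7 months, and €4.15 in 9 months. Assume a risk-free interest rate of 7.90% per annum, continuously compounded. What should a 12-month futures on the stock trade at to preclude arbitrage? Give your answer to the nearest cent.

PV(dividends) I = 0.85·e^(−0.0790·1/12) + 3.73·e^(−0.0790·7/12) + 4.15·e^(−0.0790·9/12)
I = 0.8444 + 3.5620 + 3.9113 = 8.3177
F = (S − I)·e^(rT) = (160.28 − 8.3177) · e^(0.0790·12/12)
= 151.9623 · e^0.079000 = 151.9623 × 1.082204 = €164.45

€164.45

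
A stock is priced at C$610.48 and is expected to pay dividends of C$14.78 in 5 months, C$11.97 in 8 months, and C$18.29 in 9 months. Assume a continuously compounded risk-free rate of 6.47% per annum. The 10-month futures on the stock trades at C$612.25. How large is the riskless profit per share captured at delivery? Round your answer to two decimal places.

PV(dividends) I = 14.78·e^(−0.0647·5/12) + 11.97·e^(−0.0647·8/12) + 18.29·e^(−0.0647·9/12) = 43.2752
Fair futures F* = (S − I)·e^(rT) = (610.48 − 43.2752)·e^0.053917 = 567.2048 × 1.055397 = 598.6262
Market C$612.25 > fair 598.6262: forward overpriced → cash-and-carry (borrow at r, buy the stock and collect the dividends, short the forward).
Profit at T = |F_mkt − F*| = |612.25 − 598.6262| = C$13.62 per share

C$13.62 per share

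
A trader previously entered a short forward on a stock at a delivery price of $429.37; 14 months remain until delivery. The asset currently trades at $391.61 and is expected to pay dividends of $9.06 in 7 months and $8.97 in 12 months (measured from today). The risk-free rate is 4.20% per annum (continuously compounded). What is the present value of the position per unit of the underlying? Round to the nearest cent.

PV(remaining dividends) I = 9.06·e^(−0.0420·7/12) + 8.97·e^(−0.0420·12/12) = 17.4418
Current forward F = (S − I)·e^(rT) = (391.61 − 17.4418)·e^(0.0420·14/12) = 374.1682 × 1.050220 = 392.9589
Value (long) = (F − K)·e^(−rT) = (392.9589 − 429.37) × 0.952181 = -34.6700
Short position value = −(long value) = $34.67

$34.67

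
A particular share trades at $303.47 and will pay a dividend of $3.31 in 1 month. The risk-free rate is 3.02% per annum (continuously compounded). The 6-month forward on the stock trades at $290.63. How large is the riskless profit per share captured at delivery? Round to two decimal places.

$14.11 per share

PV(dividends) I = 3.31·e^(−0.0302·1/12) = 3.3017
Fair forward F* = (S − I)·e^(rT) = (303.47 − 3.3017)·e^0.015100 = 300.1683 × 1.015215 = 304.7354
Market $290.63 < fair 304.7354: forward underpriced → reverse cash-and-carry (short the stock, invest proceeds at r, pay the dividends, go long the forward).
Profit at T = |F_mkt − F*| = |290.63 − 304.7354| = $14.11 per share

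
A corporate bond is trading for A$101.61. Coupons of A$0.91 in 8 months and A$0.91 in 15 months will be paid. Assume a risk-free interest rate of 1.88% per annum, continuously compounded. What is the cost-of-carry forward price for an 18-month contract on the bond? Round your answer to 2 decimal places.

A$102.68

PV(coupons) I = 0.91·e^(−0.0188·8/12) + 0.91·e^(−0.0188·15/12)
I = 0.8987 + 0.8889 = 1.7876
F = (S − I)·e^(rT) = (101.61 − 1.7876) · e^(0.0188·18/12)
= 99.8224 · e^0.028200 = 99.8224 × 1.028601 = A$102.68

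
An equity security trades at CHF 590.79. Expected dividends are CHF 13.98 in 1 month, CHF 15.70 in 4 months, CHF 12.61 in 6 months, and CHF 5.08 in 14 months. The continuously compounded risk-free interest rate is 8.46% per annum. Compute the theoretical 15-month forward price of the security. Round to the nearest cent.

PV(dividends) I = 13.98·e^(−0.0846·1/12) + 15.70·e^(−0.0846·4/12) + 12.61·e^(−0.0846·6/12) + 5.08·e^(−0.0846·14/12)
I = 13.8818 + 15.2634 + 12.0877 + 4.6026 = 45.8355
F = (S − I)·e^(rT) = (590.79 − 45.8355) · e^(0.0846·15/12)
= 544.9545 · e^0.105750 = 544.9545 × 1.111544 = CHF 605.74

CHF 605.74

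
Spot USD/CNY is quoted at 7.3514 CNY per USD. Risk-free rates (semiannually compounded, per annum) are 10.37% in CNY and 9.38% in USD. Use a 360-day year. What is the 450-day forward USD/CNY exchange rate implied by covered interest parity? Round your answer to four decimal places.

7.4386

By covered interest parity, F = S · (1+r_CNY/2)^(2T) / (1+r_USD/2)^(2T)
= 7.3514 × 1.134709 / 1.121406 = 7.3514 × 1.011863
F = 7.4386 CNY per USD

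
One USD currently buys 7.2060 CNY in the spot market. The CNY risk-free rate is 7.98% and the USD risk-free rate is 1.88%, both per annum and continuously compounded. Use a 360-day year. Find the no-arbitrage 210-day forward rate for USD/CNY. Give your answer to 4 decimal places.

7.4670

F = S·e^((r_CNY − r_USD)T) = 7.2060 · e^((0.0798 − 0.0188) × 210/360)
= 7.2060 · e^0.035583 = 7.2060 × 1.036224
F = 7.4670 CNY per USD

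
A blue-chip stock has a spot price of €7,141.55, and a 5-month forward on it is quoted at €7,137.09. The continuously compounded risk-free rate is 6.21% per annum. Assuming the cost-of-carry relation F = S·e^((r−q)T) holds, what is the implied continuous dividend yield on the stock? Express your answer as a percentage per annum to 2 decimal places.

6.36%

From F = S·e^((r−q)T): (r − q) = ln(F/S)/T
ln(7137.09/7141.55) = ln(0.999375) = -0.000625
(r − q) = -0.000625 / (5/12) = -0.001500
q = r − ln(F/S)/T = 0.0621 + 0.001500 = 0.063600
q = 6.36%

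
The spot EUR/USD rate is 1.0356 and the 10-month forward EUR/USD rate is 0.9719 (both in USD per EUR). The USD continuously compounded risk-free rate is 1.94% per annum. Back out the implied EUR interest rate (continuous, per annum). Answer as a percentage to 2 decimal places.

9.56%

F = S·e^((r_USD − r_EUR)T) ⇒ r_EUR = r_USD − ln(F/S)/T
ln(0.9719/1.0356) = -0.063483; /(10/12) = -0.076180
r_EUR = 0.0194 + 0.076180 = 0.095580
r_EUR = 9.56%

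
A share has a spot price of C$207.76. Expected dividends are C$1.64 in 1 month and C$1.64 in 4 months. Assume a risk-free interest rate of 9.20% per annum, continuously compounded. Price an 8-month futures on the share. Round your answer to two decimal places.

C$217.48

PV(dividends) I = 1.64·e^(−0.0920·1/12) + 1.64·e^(−0.0920·4/12)
I = 1.6275 + 1.5905 = 3.2180
F = (S − I)·e^(rT) = (207.76 − 3.2180) · e^(0.0920·8/12)
= 204.5420 · e^0.061333 = 204.5420 × 1.063253 = C$217.48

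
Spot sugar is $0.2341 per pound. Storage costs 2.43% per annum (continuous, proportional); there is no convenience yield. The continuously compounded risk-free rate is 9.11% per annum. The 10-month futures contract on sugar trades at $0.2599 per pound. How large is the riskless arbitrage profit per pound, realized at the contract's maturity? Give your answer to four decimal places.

$0.0022 per pound

Fair futures: F* = S·e^(carry·T), with carry = (r + u) = 0.0911 + 0.0243 = 0.1154
F* = 0.2341 · e^(0.1154 × 10/12) = 0.2341 · e^0.096167 = 0.2341 × 1.100943 = $0.2577
Market $0.2599 > fair $0.2577: forward overpriced → cash-and-carry (buy spot, short the forward).
At maturity, profit = |F_mkt − F*| = |0.2599 − 0.2577| = $0.0022 per pound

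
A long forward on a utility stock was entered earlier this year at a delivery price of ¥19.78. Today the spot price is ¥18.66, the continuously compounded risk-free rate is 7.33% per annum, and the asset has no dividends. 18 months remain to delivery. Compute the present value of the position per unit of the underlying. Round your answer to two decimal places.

Current fair forward for the remaining 18 months: F = S·e^(r·T), r = 0.0733
F = 18.66 · e^(0.0733 × 18/12) = 18.66 × 1.116222 = 20.8287
Value of long forward = (F − K)·e^(−rT) = (20.8287 − 19.78) · e^(−0.0733·18/12)
= 1.0487 × 0.895879 = 0.94

¥0.94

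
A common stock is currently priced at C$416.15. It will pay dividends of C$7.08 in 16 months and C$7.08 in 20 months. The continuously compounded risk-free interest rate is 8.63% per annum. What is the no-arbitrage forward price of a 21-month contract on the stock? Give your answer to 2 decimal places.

PV(dividends) I = 7.08·e^(−0.0863·16/12) + 7.08·e^(−0.0863·20/12)
I = 6.3105 + 6.1315 = 12.4420
F = (S − I)·e^(rT) = (416.15 − 12.4420) · e^(0.0863·21/12)
= 403.7080 · e^0.151025 = 403.7080 × 1.163026 = C$469.52

C$469.52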